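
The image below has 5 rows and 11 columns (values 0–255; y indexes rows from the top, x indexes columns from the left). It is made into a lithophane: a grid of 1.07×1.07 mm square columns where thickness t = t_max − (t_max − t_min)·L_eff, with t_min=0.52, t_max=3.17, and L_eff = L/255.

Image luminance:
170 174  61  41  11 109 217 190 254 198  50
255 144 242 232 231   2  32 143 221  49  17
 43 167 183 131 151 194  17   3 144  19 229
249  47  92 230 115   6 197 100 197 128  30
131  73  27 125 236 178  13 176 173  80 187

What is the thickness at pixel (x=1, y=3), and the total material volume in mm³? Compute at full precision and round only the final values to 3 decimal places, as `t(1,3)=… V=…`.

span = t_max - t_min = 3.17 - 0.52 = 2.650
L(1,3) = 47, L_eff = 47/255 = 0.184314
t(1,3) = 3.17 - 2.650·0.184314 = 2.682
Σt over all 5·11 pixels = 512143/5100 ≈ 100.4201961
V = pitch²·Σt = 1.07²·512143/5100 = 114.971

t(1,3)=2.682 V=114.971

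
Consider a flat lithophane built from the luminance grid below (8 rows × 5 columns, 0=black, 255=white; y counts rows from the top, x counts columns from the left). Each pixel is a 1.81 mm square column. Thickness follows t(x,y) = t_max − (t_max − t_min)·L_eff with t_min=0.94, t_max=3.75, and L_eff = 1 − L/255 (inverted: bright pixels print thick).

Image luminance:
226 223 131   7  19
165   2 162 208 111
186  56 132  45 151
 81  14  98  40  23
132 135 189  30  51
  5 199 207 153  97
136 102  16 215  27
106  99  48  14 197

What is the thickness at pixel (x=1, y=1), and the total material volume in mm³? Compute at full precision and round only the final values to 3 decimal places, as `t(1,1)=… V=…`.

t(1,1)=0.962 V=276.179

span = t_max - t_min = 3.75 - 0.94 = 2.810
L(1,1) = 2, L_eff = 1 - 2/255 = 0.992157 (inverted)
t(1,1) = 3.75 - 2.810·0.992157 = 0.962
Σt over all 8·5 pixels = 1074839/12750 ≈ 84.3010980
V = pitch²·Σt = 1.81²·1074839/12750 = 276.179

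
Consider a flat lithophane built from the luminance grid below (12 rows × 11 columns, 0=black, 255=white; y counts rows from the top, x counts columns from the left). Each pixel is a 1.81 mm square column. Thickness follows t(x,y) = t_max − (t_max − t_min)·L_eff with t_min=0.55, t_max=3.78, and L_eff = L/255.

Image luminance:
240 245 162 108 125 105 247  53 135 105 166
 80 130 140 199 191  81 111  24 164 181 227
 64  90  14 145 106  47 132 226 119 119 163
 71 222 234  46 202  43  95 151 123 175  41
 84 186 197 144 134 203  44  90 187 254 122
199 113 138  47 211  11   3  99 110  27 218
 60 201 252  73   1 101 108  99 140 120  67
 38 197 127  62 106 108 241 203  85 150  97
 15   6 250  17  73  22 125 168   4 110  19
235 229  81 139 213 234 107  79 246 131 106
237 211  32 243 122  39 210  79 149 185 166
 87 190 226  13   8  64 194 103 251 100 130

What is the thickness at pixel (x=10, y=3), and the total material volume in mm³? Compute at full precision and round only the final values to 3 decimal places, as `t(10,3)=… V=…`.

span = t_max - t_min = 3.78 - 0.55 = 3.230
L(10,3) = 41, L_eff = 41/255 = 0.160784
t(10,3) = 3.78 - 3.230·0.160784 = 3.261
Σt over all 12·11 pixels = 106588/375 ≈ 284.2346667
V = pitch²·Σt = 1.81²·106588/375 = 931.181

t(10,3)=3.261 V=931.181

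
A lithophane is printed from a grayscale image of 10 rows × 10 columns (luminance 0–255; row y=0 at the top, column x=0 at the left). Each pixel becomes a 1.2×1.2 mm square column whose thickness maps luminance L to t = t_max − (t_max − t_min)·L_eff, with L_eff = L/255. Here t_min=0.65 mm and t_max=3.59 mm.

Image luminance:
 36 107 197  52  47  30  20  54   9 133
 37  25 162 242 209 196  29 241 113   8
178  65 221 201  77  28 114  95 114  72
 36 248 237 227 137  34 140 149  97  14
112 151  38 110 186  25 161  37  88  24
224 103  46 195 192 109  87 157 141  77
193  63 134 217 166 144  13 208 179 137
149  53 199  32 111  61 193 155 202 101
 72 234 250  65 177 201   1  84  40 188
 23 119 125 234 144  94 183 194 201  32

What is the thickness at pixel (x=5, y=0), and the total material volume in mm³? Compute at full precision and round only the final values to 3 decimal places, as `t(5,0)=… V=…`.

t(5,0)=3.244 V=316.653

span = t_max - t_min = 3.59 - 0.65 = 2.940
L(5,0) = 30, L_eff = 30/255 = 0.117647
t(5,0) = 3.59 - 2.940·0.117647 = 3.244
Σt over all 10·10 pixels = 186913/850 ≈ 219.8976471
V = pitch²·Σt = 1.2²·186913/850 = 316.653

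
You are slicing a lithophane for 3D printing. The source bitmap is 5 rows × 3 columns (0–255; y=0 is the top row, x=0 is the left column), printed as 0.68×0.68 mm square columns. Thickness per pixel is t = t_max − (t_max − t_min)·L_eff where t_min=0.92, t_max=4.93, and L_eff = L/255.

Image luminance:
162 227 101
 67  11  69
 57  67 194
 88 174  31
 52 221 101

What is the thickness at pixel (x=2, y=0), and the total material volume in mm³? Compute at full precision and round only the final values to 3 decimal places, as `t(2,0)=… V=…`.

t(2,0)=3.342 V=22.400

span = t_max - t_min = 4.93 - 0.92 = 4.010
L(2,0) = 101, L_eff = 101/255 = 0.396078
t(2,0) = 4.93 - 4.010·0.396078 = 3.342
Σt over all 5·3 pixels = 1235303/25500 ≈ 48.4432549
V = pitch²·Σt = 0.68²·1235303/25500 = 22.400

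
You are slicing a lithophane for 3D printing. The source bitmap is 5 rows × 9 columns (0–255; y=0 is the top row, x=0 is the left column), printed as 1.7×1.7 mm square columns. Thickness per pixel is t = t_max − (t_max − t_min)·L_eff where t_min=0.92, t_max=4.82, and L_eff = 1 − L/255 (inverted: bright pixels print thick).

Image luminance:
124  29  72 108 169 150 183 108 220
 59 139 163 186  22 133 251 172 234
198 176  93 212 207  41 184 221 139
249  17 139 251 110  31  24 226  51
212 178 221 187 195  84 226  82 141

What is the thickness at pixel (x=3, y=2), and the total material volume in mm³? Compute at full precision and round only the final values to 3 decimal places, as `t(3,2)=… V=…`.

span = t_max - t_min = 4.82 - 0.92 = 3.900
L(3,2) = 212, L_eff = 1 - 212/255 = 0.168627 (inverted)
t(3,2) = 4.82 - 3.900·0.168627 = 4.162
Σt over all 5·9 pixels = 121211/850 ≈ 142.6011765
V = pitch²·Σt = 1.7²·121211/850 = 412.117

t(3,2)=4.162 V=412.117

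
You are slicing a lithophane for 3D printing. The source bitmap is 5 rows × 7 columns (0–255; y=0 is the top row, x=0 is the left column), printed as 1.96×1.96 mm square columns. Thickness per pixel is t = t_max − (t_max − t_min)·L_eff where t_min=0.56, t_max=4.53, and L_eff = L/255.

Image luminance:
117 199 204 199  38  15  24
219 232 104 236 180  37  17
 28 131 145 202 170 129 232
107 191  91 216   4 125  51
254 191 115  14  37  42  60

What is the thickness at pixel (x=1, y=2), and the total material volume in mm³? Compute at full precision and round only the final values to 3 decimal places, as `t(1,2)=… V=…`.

t(1,2)=2.491 V=348.560

span = t_max - t_min = 4.53 - 0.56 = 3.970
L(1,2) = 131, L_eff = 131/255 = 0.513725
t(1,2) = 4.53 - 3.970·0.513725 = 2.491
Σt over all 5·7 pixels = 771231/8500 ≈ 90.7330588
V = pitch²·Σt = 1.96²·771231/8500 = 348.560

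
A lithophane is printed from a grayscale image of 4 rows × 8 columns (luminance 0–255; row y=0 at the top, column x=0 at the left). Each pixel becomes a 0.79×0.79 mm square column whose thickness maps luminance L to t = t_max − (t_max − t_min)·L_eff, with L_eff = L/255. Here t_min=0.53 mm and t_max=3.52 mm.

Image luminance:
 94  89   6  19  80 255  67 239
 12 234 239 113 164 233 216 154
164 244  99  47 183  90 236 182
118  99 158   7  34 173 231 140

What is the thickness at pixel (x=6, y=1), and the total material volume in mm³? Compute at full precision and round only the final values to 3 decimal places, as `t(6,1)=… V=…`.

span = t_max - t_min = 3.52 - 0.53 = 2.990
L(6,1) = 216, L_eff = 216/255 = 0.847059
t(6,1) = 3.52 - 2.990·0.847059 = 0.987
Σt over all 4·8 pixels = 517013/8500 ≈ 60.8250588
V = pitch²·Σt = 0.79²·517013/8500 = 37.961

t(6,1)=0.987 V=37.961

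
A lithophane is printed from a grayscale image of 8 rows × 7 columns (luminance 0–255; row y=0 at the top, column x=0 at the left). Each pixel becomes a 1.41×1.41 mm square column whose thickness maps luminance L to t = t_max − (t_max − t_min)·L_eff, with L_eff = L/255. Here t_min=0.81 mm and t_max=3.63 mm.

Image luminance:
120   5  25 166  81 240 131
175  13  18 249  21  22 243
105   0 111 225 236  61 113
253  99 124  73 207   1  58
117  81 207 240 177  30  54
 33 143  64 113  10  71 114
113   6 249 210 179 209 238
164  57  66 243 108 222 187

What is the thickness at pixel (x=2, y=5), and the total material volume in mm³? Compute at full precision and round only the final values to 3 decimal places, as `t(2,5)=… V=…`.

span = t_max - t_min = 3.63 - 0.81 = 2.820
L(2,5) = 64, L_eff = 64/255 = 0.250980
t(2,5) = 3.63 - 2.820·0.250980 = 2.922
Σt over all 8·7 pixels = 54058/425 ≈ 127.1952941
V = pitch²·Σt = 1.41²·54058/425 = 252.877

t(2,5)=2.922 V=252.877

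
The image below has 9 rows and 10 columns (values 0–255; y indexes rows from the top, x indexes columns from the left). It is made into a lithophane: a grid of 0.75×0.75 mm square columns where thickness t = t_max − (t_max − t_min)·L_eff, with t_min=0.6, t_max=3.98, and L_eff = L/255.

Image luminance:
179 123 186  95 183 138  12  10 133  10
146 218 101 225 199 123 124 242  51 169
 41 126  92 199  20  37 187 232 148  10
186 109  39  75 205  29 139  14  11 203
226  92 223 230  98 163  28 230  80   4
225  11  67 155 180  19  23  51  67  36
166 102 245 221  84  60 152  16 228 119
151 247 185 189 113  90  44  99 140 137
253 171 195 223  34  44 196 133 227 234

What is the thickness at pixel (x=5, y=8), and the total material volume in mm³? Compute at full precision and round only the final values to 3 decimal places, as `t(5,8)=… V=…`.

span = t_max - t_min = 3.98 - 0.6 = 3.380
L(5,8) = 44, L_eff = 44/255 = 0.172549
t(5,8) = 3.98 - 3.380·0.172549 = 3.397
Σt over all 9·10 pixels = 206.1
V = pitch²·Σt = 0.75²·206.1 = 115.931

t(5,8)=3.397 V=115.931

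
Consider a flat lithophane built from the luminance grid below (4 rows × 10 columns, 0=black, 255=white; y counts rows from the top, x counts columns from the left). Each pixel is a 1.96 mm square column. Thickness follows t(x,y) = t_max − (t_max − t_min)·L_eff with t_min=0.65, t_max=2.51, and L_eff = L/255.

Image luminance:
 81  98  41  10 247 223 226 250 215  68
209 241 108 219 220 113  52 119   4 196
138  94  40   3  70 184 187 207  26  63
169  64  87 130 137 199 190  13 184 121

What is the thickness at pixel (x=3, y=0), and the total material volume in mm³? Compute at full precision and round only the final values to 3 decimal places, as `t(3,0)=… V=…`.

t(3,0)=2.437 V=238.698

span = t_max - t_min = 2.51 - 0.65 = 1.860
L(3,0) = 10, L_eff = 10/255 = 0.039216
t(3,0) = 2.51 - 1.860·0.039216 = 2.437
Σt over all 4·10 pixels = 132037/2125 ≈ 62.1350588
V = pitch²·Σt = 1.96²·132037/2125 = 238.698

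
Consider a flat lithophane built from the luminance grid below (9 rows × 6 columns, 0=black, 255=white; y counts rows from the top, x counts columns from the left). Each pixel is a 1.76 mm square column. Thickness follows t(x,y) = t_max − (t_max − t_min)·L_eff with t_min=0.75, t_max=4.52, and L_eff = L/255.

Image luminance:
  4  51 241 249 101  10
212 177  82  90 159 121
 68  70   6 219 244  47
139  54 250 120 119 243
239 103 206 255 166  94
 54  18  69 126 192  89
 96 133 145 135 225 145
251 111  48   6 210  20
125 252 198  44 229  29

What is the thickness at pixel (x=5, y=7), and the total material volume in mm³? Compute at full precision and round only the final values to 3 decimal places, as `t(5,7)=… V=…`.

t(5,7)=4.224 V=431.415

span = t_max - t_min = 4.52 - 0.75 = 3.770
L(5,7) = 20, L_eff = 20/255 = 0.078431
t(5,7) = 4.52 - 3.770·0.078431 = 4.224
Σt over all 9·6 pixels = 139.274
V = pitch²·Σt = 1.76²·139.274 = 431.415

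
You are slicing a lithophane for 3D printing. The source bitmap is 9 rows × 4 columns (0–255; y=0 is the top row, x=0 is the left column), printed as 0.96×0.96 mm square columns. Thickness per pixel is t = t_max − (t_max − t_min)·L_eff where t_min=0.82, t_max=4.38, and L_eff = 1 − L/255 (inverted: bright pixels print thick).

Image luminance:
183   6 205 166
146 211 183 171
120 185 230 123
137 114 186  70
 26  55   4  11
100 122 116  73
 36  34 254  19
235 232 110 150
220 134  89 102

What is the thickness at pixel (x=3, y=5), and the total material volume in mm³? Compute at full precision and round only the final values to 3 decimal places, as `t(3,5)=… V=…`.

t(3,5)=1.839 V=85.850

span = t_max - t_min = 4.38 - 0.82 = 3.560
L(3,5) = 73, L_eff = 1 - 73/255 = 0.713725 (inverted)
t(3,5) = 4.38 - 3.560·0.713725 = 1.839
Σt over all 9·4 pixels = 593852/6375 ≈ 93.1532549
V = pitch²·Σt = 0.96²·593852/6375 = 85.850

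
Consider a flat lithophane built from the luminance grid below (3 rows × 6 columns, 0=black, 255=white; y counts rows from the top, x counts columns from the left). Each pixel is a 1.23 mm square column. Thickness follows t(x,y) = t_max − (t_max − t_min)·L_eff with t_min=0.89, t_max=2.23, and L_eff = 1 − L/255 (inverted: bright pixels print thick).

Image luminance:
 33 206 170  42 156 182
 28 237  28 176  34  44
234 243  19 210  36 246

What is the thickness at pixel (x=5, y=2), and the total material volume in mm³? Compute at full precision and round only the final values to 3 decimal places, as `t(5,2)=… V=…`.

span = t_max - t_min = 2.23 - 0.89 = 1.340
L(5,2) = 246, L_eff = 1 - 246/255 = 0.035294 (inverted)
t(5,2) = 2.23 - 1.340·0.035294 = 2.183
Σt over all 3·6 pixels = 359963/12750 ≈ 28.2323922
V = pitch²·Σt = 1.23²·359963/12750 = 42.713

t(5,2)=2.183 V=42.713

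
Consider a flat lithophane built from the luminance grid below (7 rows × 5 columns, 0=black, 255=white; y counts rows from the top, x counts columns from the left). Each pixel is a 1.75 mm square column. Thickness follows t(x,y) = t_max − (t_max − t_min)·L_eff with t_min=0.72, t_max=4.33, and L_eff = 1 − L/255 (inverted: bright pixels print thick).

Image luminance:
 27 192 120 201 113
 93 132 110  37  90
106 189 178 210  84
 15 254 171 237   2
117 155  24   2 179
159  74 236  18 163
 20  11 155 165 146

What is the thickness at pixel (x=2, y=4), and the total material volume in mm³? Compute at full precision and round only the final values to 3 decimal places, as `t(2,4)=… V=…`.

span = t_max - t_min = 4.33 - 0.72 = 3.610
L(2,4) = 24, L_eff = 1 - 24/255 = 0.905882 (inverted)
t(2,4) = 4.33 - 3.610·0.905882 = 1.060
Σt over all 7·5 pixels = 143559/1700 ≈ 84.4464706
V = pitch²·Σt = 1.75²·143559/1700 = 258.617

t(2,4)=1.060 V=258.617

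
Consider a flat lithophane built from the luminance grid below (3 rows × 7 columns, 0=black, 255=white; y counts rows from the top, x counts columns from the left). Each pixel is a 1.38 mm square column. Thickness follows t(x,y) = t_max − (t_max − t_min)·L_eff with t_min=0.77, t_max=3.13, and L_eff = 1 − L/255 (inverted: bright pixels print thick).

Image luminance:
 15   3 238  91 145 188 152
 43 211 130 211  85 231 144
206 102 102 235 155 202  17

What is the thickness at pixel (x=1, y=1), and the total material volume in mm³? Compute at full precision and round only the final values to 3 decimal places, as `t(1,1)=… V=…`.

t(1,1)=2.723 V=82.013

span = t_max - t_min = 3.13 - 0.77 = 2.360
L(1,1) = 211, L_eff = 1 - 211/255 = 0.172549 (inverted)
t(1,1) = 3.13 - 2.360·0.172549 = 2.723
Σt over all 3·7 pixels = 1098151/25500 ≈ 43.0647451
V = pitch²·Σt = 1.38²·1098151/25500 = 82.013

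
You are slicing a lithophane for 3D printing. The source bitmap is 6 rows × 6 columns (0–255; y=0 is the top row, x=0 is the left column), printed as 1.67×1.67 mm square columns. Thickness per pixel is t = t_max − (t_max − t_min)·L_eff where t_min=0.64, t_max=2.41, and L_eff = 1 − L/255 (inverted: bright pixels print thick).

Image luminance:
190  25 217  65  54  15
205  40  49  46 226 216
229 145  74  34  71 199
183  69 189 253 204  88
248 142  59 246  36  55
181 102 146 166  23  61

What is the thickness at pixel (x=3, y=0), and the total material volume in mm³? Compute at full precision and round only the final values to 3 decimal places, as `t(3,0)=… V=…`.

span = t_max - t_min = 2.41 - 0.64 = 1.770
L(3,0) = 65, L_eff = 1 - 65/255 = 0.745098 (inverted)
t(3,0) = 2.41 - 1.770·0.745098 = 1.091
Σt over all 6·6 pixels = 464349/8500 ≈ 54.6292941
V = pitch²·Σt = 1.67²·464349/8500 = 152.356

t(3,0)=1.091 V=152.356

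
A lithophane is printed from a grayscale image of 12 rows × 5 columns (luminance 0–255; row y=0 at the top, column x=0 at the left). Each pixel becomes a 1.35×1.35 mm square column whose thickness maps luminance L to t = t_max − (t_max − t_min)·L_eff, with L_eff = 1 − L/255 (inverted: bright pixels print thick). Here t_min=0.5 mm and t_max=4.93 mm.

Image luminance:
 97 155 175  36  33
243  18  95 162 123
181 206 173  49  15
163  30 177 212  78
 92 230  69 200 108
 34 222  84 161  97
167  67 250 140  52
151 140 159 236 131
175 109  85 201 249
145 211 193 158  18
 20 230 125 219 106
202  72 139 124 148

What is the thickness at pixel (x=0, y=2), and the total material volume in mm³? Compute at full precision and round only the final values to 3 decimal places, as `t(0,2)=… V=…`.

t(0,2)=3.644 V=312.399

span = t_max - t_min = 4.93 - 0.5 = 4.430
L(0,2) = 181, L_eff = 1 - 181/255 = 0.290196 (inverted)
t(0,2) = 4.93 - 4.430·0.290196 = 3.644
Σt over all 12·5 pixels = 218551/1275 ≈ 171.4125490
V = pitch²·Σt = 1.35²·218551/1275 = 312.399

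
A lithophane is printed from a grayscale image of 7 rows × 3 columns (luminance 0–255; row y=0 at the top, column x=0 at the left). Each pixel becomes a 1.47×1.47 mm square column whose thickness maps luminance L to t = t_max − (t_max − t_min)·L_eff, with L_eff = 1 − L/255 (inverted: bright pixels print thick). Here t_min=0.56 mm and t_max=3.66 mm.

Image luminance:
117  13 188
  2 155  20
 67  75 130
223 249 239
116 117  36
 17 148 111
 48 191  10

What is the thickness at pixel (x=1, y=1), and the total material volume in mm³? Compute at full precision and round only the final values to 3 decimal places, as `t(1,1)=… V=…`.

span = t_max - t_min = 3.66 - 0.56 = 3.100
L(1,1) = 155, L_eff = 1 - 155/255 = 0.392157 (inverted)
t(1,1) = 3.66 - 3.100·0.392157 = 2.444
Σt over all 7·3 pixels = 10042/255 ≈ 39.3803922
V = pitch²·Σt = 1.47²·10042/255 = 85.097

t(1,1)=2.444 V=85.097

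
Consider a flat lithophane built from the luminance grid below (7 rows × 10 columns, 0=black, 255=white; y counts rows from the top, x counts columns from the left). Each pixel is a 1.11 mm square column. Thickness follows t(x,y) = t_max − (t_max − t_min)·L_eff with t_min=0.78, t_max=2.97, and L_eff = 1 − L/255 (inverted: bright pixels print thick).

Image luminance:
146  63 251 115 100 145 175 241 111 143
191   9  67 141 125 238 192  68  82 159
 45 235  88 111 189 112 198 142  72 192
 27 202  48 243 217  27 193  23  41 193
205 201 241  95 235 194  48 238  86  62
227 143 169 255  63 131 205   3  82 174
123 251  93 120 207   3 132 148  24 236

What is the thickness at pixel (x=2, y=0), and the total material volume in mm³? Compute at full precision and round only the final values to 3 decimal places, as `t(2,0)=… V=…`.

span = t_max - t_min = 2.97 - 0.78 = 2.190
L(2,0) = 251, L_eff = 1 - 251/255 = 0.015686 (inverted)
t(2,0) = 2.97 - 2.190·0.015686 = 2.936
Σt over all 7·10 pixels = 588071/4250 ≈ 138.3696471
V = pitch²·Σt = 1.11²·588071/4250 = 170.485

t(2,0)=2.936 V=170.485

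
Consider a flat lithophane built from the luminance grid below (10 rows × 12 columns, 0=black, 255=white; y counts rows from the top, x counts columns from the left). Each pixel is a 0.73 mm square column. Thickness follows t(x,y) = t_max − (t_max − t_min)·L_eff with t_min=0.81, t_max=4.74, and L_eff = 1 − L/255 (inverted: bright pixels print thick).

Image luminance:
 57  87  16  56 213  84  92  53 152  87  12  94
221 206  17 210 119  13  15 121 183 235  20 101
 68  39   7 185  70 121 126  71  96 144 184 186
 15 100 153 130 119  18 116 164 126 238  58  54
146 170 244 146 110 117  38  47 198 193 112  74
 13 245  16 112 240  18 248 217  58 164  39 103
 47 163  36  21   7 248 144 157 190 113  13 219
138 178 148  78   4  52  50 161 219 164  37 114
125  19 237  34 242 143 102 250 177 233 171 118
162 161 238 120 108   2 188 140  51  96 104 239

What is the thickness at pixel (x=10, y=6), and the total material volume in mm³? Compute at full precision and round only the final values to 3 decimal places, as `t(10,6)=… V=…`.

t(10,6)=1.010 V=169.087

span = t_max - t_min = 4.74 - 0.81 = 3.930
L(10,6) = 13, L_eff = 1 - 13/255 = 0.949020 (inverted)
t(10,6) = 4.74 - 3.930·0.949020 = 1.010
Σt over all 10·12 pixels = 2697011/8500 ≈ 317.2954118
V = pitch²·Σt = 0.73²·2697011/8500 = 169.087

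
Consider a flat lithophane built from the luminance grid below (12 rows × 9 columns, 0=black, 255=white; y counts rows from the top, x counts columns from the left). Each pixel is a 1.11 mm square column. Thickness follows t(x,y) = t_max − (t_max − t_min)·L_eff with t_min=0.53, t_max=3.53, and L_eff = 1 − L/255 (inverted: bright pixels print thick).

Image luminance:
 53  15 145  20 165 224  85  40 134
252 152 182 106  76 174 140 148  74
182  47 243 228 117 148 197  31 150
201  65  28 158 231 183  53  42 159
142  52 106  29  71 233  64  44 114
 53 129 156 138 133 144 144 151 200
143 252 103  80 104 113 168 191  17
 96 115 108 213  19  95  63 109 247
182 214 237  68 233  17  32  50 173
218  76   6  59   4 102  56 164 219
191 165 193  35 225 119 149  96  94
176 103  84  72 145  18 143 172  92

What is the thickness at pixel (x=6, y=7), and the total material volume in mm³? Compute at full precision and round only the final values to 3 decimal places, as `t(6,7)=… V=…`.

span = t_max - t_min = 3.53 - 0.53 = 3.000
L(6,7) = 63, L_eff = 1 - 63/255 = 0.752941 (inverted)
t(6,7) = 3.53 - 3.000·0.752941 = 1.271
Σt over all 12·9 pixels = 91172/425 ≈ 214.5223529
V = pitch²·Σt = 1.11²·91172/425 = 264.313

t(6,7)=1.271 V=264.313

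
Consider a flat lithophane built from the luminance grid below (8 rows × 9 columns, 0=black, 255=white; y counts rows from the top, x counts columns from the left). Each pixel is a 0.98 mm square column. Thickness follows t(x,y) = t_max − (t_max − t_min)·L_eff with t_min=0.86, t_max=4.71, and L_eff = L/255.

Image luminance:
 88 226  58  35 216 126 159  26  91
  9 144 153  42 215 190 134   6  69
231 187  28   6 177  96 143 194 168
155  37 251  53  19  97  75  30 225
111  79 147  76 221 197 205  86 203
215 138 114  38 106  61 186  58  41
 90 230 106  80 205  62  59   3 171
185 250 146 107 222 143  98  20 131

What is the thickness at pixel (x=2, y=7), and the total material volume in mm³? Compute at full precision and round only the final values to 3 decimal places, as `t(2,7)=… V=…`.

t(2,7)=2.506 V=198.829

span = t_max - t_min = 4.71 - 0.86 = 3.850
L(2,7) = 146, L_eff = 146/255 = 0.572549
t(2,7) = 4.71 - 3.850·0.572549 = 2.506
Σt over all 8·9 pixels = 1055839/5100 ≈ 207.0272549
V = pitch²·Σt = 0.98²·1055839/5100 = 198.829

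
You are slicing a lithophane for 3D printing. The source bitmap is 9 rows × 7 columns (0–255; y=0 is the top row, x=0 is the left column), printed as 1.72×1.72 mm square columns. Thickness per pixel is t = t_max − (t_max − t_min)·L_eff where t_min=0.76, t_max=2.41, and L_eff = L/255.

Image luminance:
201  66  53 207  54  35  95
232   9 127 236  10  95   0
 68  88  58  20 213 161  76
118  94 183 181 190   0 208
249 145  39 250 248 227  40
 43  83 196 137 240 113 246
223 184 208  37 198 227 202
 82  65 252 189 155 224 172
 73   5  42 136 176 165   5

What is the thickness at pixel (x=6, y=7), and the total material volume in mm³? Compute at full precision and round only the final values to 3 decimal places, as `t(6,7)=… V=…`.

span = t_max - t_min = 2.41 - 0.76 = 1.650
L(6,7) = 172, L_eff = 172/255 = 0.674510
t(6,7) = 2.41 - 1.650·0.674510 = 1.297
Σt over all 9·7 pixels = 166217/1700 ≈ 97.7747059
V = pitch²·Σt = 1.72²·166217/1700 = 289.257

t(6,7)=1.297 V=289.257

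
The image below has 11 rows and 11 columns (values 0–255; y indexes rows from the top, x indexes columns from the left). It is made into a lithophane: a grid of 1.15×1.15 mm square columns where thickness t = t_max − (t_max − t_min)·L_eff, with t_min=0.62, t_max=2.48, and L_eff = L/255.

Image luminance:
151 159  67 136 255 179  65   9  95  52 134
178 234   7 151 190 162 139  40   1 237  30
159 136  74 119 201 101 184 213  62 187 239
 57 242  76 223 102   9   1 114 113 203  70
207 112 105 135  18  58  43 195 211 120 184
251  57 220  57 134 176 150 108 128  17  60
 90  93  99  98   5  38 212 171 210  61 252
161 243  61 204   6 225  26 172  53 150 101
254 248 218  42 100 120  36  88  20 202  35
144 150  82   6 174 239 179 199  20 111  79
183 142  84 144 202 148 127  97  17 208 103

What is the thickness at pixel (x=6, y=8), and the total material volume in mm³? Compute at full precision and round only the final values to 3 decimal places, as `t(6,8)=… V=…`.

span = t_max - t_min = 2.48 - 0.62 = 1.860
L(6,8) = 36, L_eff = 36/255 = 0.141176
t(6,8) = 2.48 - 1.860·0.141176 = 2.217
Σt over all 11·11 pixels = 401543/2125 ≈ 188.9614118
V = pitch²·Σt = 1.15²·401543/2125 = 249.901

t(6,8)=2.217 V=249.901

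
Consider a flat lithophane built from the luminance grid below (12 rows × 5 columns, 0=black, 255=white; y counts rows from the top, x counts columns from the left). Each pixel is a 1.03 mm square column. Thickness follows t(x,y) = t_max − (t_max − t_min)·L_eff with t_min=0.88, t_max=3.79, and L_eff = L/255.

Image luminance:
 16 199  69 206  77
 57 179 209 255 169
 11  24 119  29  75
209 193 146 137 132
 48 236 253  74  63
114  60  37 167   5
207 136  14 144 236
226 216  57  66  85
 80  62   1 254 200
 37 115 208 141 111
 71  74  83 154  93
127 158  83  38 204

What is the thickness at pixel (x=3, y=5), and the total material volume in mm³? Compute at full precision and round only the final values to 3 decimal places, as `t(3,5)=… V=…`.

span = t_max - t_min = 3.79 - 0.88 = 2.910
L(3,5) = 167, L_eff = 167/255 = 0.654902
t(3,5) = 3.79 - 2.910·0.654902 = 1.884
Σt over all 12·5 pixels = 1229747/8500 ≈ 144.6761176
V = pitch²·Σt = 1.03²·1229747/8500 = 153.487

t(3,5)=1.884 V=153.487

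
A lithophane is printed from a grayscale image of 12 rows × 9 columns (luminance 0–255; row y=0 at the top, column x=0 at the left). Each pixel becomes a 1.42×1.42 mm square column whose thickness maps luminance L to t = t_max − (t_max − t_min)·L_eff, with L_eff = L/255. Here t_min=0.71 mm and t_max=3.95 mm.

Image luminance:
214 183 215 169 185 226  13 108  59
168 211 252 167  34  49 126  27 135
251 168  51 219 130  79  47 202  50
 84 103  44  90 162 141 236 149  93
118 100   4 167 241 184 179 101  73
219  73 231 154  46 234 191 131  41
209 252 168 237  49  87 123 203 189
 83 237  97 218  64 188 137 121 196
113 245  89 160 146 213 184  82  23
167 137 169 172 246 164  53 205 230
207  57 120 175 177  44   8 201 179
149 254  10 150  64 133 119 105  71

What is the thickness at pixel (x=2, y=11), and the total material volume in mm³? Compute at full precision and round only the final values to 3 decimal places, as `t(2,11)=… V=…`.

span = t_max - t_min = 3.95 - 0.71 = 3.240
L(2,11) = 10, L_eff = 10/255 = 0.039216
t(2,11) = 3.95 - 3.240·0.039216 = 3.823
Σt over all 12·9 pixels = 495963/2125 ≈ 233.3943529
V = pitch²·Σt = 1.42²·495963/2125 = 470.616

t(2,11)=3.823 V=470.616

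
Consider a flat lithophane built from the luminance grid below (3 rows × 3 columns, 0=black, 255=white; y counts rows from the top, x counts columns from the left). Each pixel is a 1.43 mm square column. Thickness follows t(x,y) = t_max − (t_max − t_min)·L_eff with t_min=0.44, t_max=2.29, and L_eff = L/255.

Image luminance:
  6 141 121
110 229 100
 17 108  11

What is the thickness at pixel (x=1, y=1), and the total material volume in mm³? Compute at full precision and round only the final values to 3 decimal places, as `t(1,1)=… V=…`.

t(1,1)=0.629 V=29.639

span = t_max - t_min = 2.29 - 0.44 = 1.850
L(1,1) = 229, L_eff = 229/255 = 0.898039
t(1,1) = 2.29 - 1.850·0.898039 = 0.629
Σt over all 3·3 pixels = 1232/85 ≈ 14.4941176
V = pitch²·Σt = 1.43²·1232/85 = 29.639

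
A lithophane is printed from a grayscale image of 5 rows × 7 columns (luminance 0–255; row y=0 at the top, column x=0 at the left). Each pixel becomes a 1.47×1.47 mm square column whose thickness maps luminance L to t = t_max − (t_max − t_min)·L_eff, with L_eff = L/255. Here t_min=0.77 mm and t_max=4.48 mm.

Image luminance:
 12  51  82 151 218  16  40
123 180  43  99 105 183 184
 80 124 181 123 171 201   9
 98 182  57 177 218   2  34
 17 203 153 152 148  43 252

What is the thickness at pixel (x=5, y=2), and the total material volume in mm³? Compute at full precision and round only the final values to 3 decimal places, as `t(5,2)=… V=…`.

span = t_max - t_min = 4.48 - 0.77 = 3.710
L(5,2) = 201, L_eff = 201/255 = 0.788235
t(5,2) = 4.48 - 3.710·0.788235 = 1.556
Σt over all 5·7 pixels = 618212/6375 ≈ 96.9744314
V = pitch²·Σt = 1.47²·618212/6375 = 209.552

t(5,2)=1.556 V=209.552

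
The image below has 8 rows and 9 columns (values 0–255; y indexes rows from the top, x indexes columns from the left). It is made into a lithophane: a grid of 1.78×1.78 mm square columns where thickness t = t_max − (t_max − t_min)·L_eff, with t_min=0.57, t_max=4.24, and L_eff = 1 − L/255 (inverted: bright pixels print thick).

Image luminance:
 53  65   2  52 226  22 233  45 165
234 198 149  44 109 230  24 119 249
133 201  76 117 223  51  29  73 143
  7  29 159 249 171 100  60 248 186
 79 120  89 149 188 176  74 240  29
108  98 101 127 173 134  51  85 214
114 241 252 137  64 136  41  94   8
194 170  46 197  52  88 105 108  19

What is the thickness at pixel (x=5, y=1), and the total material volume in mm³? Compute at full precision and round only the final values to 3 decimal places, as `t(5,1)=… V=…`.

t(5,1)=3.880 V=530.172

span = t_max - t_min = 4.24 - 0.57 = 3.670
L(5,1) = 230, L_eff = 1 - 230/255 = 0.098039 (inverted)
t(5,1) = 4.24 - 3.670·0.098039 = 3.880
Σt over all 8·9 pixels = 284463/1700 ≈ 167.3311765
V = pitch²·Σt = 1.78²·284463/1700 = 530.172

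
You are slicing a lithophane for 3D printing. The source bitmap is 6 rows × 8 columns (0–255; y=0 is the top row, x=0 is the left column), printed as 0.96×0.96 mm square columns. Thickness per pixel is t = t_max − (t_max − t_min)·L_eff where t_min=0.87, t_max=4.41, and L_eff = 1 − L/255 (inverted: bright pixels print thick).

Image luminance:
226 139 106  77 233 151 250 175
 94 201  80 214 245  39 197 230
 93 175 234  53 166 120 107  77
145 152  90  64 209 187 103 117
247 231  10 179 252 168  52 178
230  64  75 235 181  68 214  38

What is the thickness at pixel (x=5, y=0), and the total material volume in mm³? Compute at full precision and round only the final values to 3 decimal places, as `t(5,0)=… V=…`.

span = t_max - t_min = 4.41 - 0.87 = 3.540
L(5,0) = 151, L_eff = 1 - 151/255 = 0.407843 (inverted)
t(5,0) = 4.41 - 3.540·0.407843 = 2.966
Σt over all 6·8 pixels = 600569/4250 ≈ 141.3103529
V = pitch²·Σt = 0.96²·600569/4250 = 130.232

t(5,0)=2.966 V=130.232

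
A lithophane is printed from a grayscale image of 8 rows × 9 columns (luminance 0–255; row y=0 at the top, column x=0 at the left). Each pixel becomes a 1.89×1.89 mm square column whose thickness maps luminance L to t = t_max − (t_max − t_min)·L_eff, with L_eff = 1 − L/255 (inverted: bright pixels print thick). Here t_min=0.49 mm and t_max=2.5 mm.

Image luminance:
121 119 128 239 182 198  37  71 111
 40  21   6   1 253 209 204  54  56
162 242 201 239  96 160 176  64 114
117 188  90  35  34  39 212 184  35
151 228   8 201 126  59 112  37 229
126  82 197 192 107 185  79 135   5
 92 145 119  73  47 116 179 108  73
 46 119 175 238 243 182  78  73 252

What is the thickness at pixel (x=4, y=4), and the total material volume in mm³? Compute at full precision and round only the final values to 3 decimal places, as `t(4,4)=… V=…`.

t(4,4)=1.483 V=380.981

span = t_max - t_min = 2.5 - 0.49 = 2.010
L(4,4) = 126, L_eff = 1 - 126/255 = 0.505882 (inverted)
t(4,4) = 2.5 - 2.010·0.505882 = 1.483
Σt over all 8·9 pixels = 181313/1700 ≈ 106.6547059
V = pitch²·Σt = 1.89²·181313/1700 = 380.981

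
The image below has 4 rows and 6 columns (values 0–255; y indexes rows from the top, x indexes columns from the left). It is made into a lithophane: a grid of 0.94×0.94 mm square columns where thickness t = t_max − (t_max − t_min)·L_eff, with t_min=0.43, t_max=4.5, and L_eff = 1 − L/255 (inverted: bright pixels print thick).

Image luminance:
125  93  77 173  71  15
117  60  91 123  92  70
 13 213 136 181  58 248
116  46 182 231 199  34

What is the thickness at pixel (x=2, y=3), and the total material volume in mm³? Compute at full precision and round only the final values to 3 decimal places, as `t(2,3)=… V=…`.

t(2,3)=3.335 V=48.099

span = t_max - t_min = 4.5 - 0.43 = 4.070
L(2,3) = 182, L_eff = 1 - 182/255 = 0.286275 (inverted)
t(2,3) = 4.5 - 4.070·0.286275 = 3.335
Σt over all 4·6 pixels = 347027/6375 ≈ 54.4356078
V = pitch²·Σt = 0.94²·347027/6375 = 48.099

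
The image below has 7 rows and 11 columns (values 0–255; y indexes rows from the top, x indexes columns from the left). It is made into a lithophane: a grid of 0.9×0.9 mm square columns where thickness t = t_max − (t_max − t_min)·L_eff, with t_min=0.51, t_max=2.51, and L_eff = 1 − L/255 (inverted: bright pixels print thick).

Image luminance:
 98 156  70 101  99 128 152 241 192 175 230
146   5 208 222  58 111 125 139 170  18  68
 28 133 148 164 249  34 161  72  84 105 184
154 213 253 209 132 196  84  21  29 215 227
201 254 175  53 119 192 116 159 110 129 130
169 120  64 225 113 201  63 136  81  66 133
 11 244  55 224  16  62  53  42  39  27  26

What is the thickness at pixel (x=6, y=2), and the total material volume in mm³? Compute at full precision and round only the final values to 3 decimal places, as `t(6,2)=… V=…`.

t(6,2)=1.773 V=94.163

span = t_max - t_min = 2.51 - 0.51 = 2.000
L(6,2) = 161, L_eff = 1 - 161/255 = 0.368627 (inverted)
t(6,2) = 2.51 - 2.000·0.368627 = 1.773
Σt over all 7·11 pixels = 592877/5100 ≈ 116.2503922
V = pitch²·Σt = 0.9²·592877/5100 = 94.163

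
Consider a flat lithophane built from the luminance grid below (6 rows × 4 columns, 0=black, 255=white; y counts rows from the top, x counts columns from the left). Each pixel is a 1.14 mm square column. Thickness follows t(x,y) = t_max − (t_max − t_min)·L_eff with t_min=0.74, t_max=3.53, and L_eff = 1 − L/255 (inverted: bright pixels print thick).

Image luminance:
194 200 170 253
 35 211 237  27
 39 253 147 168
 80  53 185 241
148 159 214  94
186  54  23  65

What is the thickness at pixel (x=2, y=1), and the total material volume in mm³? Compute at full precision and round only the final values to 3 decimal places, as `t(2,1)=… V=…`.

span = t_max - t_min = 3.53 - 0.74 = 2.790
L(2,1) = 237, L_eff = 1 - 237/255 = 0.070588 (inverted)
t(2,1) = 3.53 - 2.790·0.070588 = 3.333
Σt over all 6·4 pixels = 117627/2125 ≈ 55.3538824
V = pitch²·Σt = 1.14²·117627/2125 = 71.938

t(2,1)=3.333 V=71.938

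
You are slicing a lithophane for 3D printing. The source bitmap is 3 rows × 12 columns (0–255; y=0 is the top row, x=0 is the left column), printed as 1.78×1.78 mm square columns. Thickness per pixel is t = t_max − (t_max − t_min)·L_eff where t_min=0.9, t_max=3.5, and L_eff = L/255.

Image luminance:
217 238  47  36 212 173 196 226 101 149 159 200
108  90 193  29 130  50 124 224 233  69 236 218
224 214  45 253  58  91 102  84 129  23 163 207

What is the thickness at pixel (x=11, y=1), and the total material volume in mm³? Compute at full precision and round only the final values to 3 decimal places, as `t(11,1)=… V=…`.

span = t_max - t_min = 3.5 - 0.9 = 2.600
L(11,1) = 218, L_eff = 218/255 = 0.854902
t(11,1) = 3.5 - 2.600·0.854902 = 1.277
Σt over all 3·12 pixels = 92387/1275 ≈ 72.4603922
V = pitch²·Σt = 1.78²·92387/1275 = 229.584

t(11,1)=1.277 V=229.584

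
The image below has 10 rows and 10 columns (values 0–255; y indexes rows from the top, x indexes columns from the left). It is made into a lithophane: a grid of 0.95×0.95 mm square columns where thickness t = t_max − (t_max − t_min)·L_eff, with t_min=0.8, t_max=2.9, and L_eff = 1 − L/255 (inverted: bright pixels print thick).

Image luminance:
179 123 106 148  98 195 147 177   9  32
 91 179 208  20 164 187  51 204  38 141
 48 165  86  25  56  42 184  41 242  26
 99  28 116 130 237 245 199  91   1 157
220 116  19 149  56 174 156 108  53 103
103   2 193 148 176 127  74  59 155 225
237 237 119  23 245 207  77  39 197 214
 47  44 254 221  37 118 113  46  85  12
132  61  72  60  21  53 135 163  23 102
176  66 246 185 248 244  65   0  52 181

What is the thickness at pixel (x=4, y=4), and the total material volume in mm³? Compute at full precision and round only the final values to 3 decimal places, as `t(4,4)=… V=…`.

span = t_max - t_min = 2.9 - 0.8 = 2.100
L(4,4) = 56, L_eff = 1 - 56/255 = 0.780392 (inverted)
t(4,4) = 2.9 - 2.100·0.780392 = 1.261
Σt over all 10·10 pixels = 75958/425 ≈ 178.7247059
V = pitch²·Σt = 0.95²·75958/425 = 161.299

t(4,4)=1.261 V=161.299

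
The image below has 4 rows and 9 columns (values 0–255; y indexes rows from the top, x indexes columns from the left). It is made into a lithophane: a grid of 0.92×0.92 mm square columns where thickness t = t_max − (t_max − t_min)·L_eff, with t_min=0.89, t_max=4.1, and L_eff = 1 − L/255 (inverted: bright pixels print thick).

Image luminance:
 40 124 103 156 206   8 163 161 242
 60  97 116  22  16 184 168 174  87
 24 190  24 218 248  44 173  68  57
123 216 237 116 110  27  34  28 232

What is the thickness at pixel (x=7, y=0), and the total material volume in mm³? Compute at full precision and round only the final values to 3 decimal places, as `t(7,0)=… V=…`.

span = t_max - t_min = 4.1 - 0.89 = 3.210
L(7,0) = 161, L_eff = 1 - 161/255 = 0.368627 (inverted)
t(7,0) = 4.1 - 3.210·0.368627 = 2.917
Σt over all 4·9 pixels = 183003/2125 ≈ 86.1190588
V = pitch²·Σt = 0.92²·183003/2125 = 72.891

t(7,0)=2.917 V=72.891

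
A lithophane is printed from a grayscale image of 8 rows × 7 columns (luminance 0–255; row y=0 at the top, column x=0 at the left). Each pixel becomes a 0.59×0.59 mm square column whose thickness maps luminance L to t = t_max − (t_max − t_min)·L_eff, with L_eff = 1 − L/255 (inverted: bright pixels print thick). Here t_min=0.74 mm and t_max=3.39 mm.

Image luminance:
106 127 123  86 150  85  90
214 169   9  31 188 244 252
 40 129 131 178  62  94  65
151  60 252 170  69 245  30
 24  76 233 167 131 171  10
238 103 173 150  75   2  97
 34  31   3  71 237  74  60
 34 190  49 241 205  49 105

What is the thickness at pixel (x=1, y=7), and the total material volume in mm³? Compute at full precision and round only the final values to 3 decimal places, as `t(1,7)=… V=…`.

span = t_max - t_min = 3.39 - 0.74 = 2.650
L(1,7) = 190, L_eff = 1 - 190/255 = 0.254902 (inverted)
t(1,7) = 3.39 - 2.650·0.254902 = 2.715
Σt over all 8·7 pixels = 560243/5100 ≈ 109.8515686
V = pitch²·Σt = 0.59²·560243/5100 = 38.239

t(1,7)=2.715 V=38.239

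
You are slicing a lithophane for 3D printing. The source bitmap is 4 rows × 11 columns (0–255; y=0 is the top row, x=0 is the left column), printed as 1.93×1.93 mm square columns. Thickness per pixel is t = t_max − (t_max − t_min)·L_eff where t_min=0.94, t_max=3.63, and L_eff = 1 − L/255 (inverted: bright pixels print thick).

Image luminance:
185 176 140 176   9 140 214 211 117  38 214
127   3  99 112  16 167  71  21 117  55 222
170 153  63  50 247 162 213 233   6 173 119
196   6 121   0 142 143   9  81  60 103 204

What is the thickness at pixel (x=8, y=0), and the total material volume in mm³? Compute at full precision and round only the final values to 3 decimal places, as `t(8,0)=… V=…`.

span = t_max - t_min = 3.63 - 0.94 = 2.690
L(8,0) = 117, L_eff = 1 - 117/255 = 0.541176 (inverted)
t(8,0) = 3.63 - 2.690·0.541176 = 2.174
Σt over all 4·11 pixels = 619019/6375 ≈ 97.1010196
V = pitch²·Σt = 1.93²·619019/6375 = 361.692

t(8,0)=2.174 V=361.692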